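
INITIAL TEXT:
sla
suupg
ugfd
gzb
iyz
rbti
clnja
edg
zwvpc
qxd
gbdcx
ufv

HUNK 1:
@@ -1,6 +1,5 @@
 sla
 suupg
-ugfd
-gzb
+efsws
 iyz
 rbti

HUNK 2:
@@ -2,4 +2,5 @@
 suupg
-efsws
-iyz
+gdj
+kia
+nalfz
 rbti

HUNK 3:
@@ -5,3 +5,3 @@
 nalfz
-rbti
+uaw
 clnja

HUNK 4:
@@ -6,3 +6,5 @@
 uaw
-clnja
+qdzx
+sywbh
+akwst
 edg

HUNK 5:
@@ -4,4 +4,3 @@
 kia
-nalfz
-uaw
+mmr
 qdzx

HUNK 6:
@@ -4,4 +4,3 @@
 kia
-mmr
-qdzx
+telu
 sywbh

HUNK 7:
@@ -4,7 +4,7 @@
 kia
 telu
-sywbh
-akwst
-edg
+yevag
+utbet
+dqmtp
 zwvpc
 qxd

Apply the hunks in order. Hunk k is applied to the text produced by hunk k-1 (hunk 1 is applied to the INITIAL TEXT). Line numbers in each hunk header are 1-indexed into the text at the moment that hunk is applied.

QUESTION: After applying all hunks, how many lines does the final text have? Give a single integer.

Answer: 12

Derivation:
Hunk 1: at line 1 remove [ugfd,gzb] add [efsws] -> 11 lines: sla suupg efsws iyz rbti clnja edg zwvpc qxd gbdcx ufv
Hunk 2: at line 2 remove [efsws,iyz] add [gdj,kia,nalfz] -> 12 lines: sla suupg gdj kia nalfz rbti clnja edg zwvpc qxd gbdcx ufv
Hunk 3: at line 5 remove [rbti] add [uaw] -> 12 lines: sla suupg gdj kia nalfz uaw clnja edg zwvpc qxd gbdcx ufv
Hunk 4: at line 6 remove [clnja] add [qdzx,sywbh,akwst] -> 14 lines: sla suupg gdj kia nalfz uaw qdzx sywbh akwst edg zwvpc qxd gbdcx ufv
Hunk 5: at line 4 remove [nalfz,uaw] add [mmr] -> 13 lines: sla suupg gdj kia mmr qdzx sywbh akwst edg zwvpc qxd gbdcx ufv
Hunk 6: at line 4 remove [mmr,qdzx] add [telu] -> 12 lines: sla suupg gdj kia telu sywbh akwst edg zwvpc qxd gbdcx ufv
Hunk 7: at line 4 remove [sywbh,akwst,edg] add [yevag,utbet,dqmtp] -> 12 lines: sla suupg gdj kia telu yevag utbet dqmtp zwvpc qxd gbdcx ufv
Final line count: 12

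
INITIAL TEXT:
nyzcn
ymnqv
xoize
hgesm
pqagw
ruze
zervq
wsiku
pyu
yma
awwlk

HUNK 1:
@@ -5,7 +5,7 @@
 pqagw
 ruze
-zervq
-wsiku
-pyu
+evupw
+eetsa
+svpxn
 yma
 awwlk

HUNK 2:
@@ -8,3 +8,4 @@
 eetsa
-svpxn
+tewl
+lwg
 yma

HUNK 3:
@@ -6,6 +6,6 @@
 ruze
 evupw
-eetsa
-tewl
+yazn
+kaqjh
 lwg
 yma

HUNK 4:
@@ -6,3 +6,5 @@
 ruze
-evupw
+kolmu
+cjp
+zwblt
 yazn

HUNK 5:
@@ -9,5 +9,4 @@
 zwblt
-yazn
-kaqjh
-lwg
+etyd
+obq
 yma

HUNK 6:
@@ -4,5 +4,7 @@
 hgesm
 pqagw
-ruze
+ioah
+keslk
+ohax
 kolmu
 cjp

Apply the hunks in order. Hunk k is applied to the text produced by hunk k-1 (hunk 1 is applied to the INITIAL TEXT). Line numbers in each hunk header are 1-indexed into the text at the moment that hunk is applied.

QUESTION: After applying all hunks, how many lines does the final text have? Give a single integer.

Answer: 15

Derivation:
Hunk 1: at line 5 remove [zervq,wsiku,pyu] add [evupw,eetsa,svpxn] -> 11 lines: nyzcn ymnqv xoize hgesm pqagw ruze evupw eetsa svpxn yma awwlk
Hunk 2: at line 8 remove [svpxn] add [tewl,lwg] -> 12 lines: nyzcn ymnqv xoize hgesm pqagw ruze evupw eetsa tewl lwg yma awwlk
Hunk 3: at line 6 remove [eetsa,tewl] add [yazn,kaqjh] -> 12 lines: nyzcn ymnqv xoize hgesm pqagw ruze evupw yazn kaqjh lwg yma awwlk
Hunk 4: at line 6 remove [evupw] add [kolmu,cjp,zwblt] -> 14 lines: nyzcn ymnqv xoize hgesm pqagw ruze kolmu cjp zwblt yazn kaqjh lwg yma awwlk
Hunk 5: at line 9 remove [yazn,kaqjh,lwg] add [etyd,obq] -> 13 lines: nyzcn ymnqv xoize hgesm pqagw ruze kolmu cjp zwblt etyd obq yma awwlk
Hunk 6: at line 4 remove [ruze] add [ioah,keslk,ohax] -> 15 lines: nyzcn ymnqv xoize hgesm pqagw ioah keslk ohax kolmu cjp zwblt etyd obq yma awwlk
Final line count: 15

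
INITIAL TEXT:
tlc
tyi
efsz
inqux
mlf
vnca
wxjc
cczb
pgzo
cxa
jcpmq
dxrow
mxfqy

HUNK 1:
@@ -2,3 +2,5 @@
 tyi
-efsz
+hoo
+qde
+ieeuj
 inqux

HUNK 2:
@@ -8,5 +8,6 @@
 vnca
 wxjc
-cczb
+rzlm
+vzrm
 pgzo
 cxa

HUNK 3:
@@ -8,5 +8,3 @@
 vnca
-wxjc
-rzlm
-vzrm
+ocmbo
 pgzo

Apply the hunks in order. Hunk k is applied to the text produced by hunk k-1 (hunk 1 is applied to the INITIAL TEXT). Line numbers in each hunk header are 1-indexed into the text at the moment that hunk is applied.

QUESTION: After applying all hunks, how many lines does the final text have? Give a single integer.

Hunk 1: at line 2 remove [efsz] add [hoo,qde,ieeuj] -> 15 lines: tlc tyi hoo qde ieeuj inqux mlf vnca wxjc cczb pgzo cxa jcpmq dxrow mxfqy
Hunk 2: at line 8 remove [cczb] add [rzlm,vzrm] -> 16 lines: tlc tyi hoo qde ieeuj inqux mlf vnca wxjc rzlm vzrm pgzo cxa jcpmq dxrow mxfqy
Hunk 3: at line 8 remove [wxjc,rzlm,vzrm] add [ocmbo] -> 14 lines: tlc tyi hoo qde ieeuj inqux mlf vnca ocmbo pgzo cxa jcpmq dxrow mxfqy
Final line count: 14

Answer: 14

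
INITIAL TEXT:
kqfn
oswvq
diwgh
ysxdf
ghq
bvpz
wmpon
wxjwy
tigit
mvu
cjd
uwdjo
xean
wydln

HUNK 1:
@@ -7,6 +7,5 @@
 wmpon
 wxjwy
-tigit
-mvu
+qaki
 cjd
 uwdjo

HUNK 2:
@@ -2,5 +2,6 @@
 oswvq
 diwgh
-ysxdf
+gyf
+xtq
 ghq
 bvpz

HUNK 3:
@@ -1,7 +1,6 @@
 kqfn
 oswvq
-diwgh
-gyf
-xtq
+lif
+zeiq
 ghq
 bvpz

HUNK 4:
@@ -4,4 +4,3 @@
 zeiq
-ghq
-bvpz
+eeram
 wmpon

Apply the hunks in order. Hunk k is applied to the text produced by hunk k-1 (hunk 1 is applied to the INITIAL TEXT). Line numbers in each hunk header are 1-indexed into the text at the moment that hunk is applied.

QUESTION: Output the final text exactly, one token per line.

Hunk 1: at line 7 remove [tigit,mvu] add [qaki] -> 13 lines: kqfn oswvq diwgh ysxdf ghq bvpz wmpon wxjwy qaki cjd uwdjo xean wydln
Hunk 2: at line 2 remove [ysxdf] add [gyf,xtq] -> 14 lines: kqfn oswvq diwgh gyf xtq ghq bvpz wmpon wxjwy qaki cjd uwdjo xean wydln
Hunk 3: at line 1 remove [diwgh,gyf,xtq] add [lif,zeiq] -> 13 lines: kqfn oswvq lif zeiq ghq bvpz wmpon wxjwy qaki cjd uwdjo xean wydln
Hunk 4: at line 4 remove [ghq,bvpz] add [eeram] -> 12 lines: kqfn oswvq lif zeiq eeram wmpon wxjwy qaki cjd uwdjo xean wydln

Answer: kqfn
oswvq
lif
zeiq
eeram
wmpon
wxjwy
qaki
cjd
uwdjo
xean
wydln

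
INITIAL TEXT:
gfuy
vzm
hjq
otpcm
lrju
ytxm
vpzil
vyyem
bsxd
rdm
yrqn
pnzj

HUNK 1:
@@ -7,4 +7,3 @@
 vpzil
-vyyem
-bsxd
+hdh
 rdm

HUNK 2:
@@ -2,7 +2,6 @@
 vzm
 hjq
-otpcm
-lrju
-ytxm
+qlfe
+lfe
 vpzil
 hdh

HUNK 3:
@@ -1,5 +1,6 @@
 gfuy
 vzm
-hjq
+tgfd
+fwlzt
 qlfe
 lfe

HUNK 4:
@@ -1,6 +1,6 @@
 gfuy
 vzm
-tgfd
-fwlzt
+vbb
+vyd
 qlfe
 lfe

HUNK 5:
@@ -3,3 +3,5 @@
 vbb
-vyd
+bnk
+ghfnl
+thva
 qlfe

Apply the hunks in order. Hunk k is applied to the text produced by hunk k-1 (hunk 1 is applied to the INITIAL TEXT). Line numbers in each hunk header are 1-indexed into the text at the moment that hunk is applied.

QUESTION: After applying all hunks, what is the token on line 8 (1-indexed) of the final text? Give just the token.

Hunk 1: at line 7 remove [vyyem,bsxd] add [hdh] -> 11 lines: gfuy vzm hjq otpcm lrju ytxm vpzil hdh rdm yrqn pnzj
Hunk 2: at line 2 remove [otpcm,lrju,ytxm] add [qlfe,lfe] -> 10 lines: gfuy vzm hjq qlfe lfe vpzil hdh rdm yrqn pnzj
Hunk 3: at line 1 remove [hjq] add [tgfd,fwlzt] -> 11 lines: gfuy vzm tgfd fwlzt qlfe lfe vpzil hdh rdm yrqn pnzj
Hunk 4: at line 1 remove [tgfd,fwlzt] add [vbb,vyd] -> 11 lines: gfuy vzm vbb vyd qlfe lfe vpzil hdh rdm yrqn pnzj
Hunk 5: at line 3 remove [vyd] add [bnk,ghfnl,thva] -> 13 lines: gfuy vzm vbb bnk ghfnl thva qlfe lfe vpzil hdh rdm yrqn pnzj
Final line 8: lfe

Answer: lfe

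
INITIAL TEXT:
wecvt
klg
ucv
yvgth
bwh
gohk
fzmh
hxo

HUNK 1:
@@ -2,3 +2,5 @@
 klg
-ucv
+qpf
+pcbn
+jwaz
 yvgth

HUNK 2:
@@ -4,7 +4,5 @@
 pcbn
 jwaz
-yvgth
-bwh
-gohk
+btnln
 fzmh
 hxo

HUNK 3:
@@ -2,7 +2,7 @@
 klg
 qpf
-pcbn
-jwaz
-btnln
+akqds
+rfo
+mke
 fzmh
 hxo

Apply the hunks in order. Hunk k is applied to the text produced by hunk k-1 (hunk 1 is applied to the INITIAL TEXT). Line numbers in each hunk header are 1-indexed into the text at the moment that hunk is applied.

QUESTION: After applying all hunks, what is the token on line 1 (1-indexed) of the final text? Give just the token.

Answer: wecvt

Derivation:
Hunk 1: at line 2 remove [ucv] add [qpf,pcbn,jwaz] -> 10 lines: wecvt klg qpf pcbn jwaz yvgth bwh gohk fzmh hxo
Hunk 2: at line 4 remove [yvgth,bwh,gohk] add [btnln] -> 8 lines: wecvt klg qpf pcbn jwaz btnln fzmh hxo
Hunk 3: at line 2 remove [pcbn,jwaz,btnln] add [akqds,rfo,mke] -> 8 lines: wecvt klg qpf akqds rfo mke fzmh hxo
Final line 1: wecvt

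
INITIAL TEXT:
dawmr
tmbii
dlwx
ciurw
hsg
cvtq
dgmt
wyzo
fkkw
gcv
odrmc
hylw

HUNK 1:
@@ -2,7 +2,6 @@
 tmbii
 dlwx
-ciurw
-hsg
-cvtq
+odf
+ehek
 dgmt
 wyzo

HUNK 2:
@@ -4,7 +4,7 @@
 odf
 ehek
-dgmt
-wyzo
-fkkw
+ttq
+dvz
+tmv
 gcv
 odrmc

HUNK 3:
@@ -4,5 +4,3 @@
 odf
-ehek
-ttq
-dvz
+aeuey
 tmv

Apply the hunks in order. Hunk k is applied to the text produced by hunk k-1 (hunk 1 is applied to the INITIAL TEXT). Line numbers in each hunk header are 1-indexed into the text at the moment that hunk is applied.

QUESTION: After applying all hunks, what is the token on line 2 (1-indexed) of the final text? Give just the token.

Answer: tmbii

Derivation:
Hunk 1: at line 2 remove [ciurw,hsg,cvtq] add [odf,ehek] -> 11 lines: dawmr tmbii dlwx odf ehek dgmt wyzo fkkw gcv odrmc hylw
Hunk 2: at line 4 remove [dgmt,wyzo,fkkw] add [ttq,dvz,tmv] -> 11 lines: dawmr tmbii dlwx odf ehek ttq dvz tmv gcv odrmc hylw
Hunk 3: at line 4 remove [ehek,ttq,dvz] add [aeuey] -> 9 lines: dawmr tmbii dlwx odf aeuey tmv gcv odrmc hylw
Final line 2: tmbii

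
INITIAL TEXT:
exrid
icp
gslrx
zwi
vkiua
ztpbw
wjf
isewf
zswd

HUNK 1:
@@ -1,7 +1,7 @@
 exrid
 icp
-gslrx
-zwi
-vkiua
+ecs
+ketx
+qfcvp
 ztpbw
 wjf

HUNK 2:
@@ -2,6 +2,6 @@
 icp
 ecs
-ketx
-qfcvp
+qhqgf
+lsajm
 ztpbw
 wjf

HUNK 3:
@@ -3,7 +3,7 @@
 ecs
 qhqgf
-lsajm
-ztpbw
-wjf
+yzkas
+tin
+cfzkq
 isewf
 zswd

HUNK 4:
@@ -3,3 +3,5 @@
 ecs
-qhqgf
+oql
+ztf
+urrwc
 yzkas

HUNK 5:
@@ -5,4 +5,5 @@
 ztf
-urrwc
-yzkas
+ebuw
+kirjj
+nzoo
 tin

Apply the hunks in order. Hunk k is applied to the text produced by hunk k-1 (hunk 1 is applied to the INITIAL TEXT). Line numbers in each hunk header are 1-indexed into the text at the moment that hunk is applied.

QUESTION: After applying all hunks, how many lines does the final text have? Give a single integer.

Hunk 1: at line 1 remove [gslrx,zwi,vkiua] add [ecs,ketx,qfcvp] -> 9 lines: exrid icp ecs ketx qfcvp ztpbw wjf isewf zswd
Hunk 2: at line 2 remove [ketx,qfcvp] add [qhqgf,lsajm] -> 9 lines: exrid icp ecs qhqgf lsajm ztpbw wjf isewf zswd
Hunk 3: at line 3 remove [lsajm,ztpbw,wjf] add [yzkas,tin,cfzkq] -> 9 lines: exrid icp ecs qhqgf yzkas tin cfzkq isewf zswd
Hunk 4: at line 3 remove [qhqgf] add [oql,ztf,urrwc] -> 11 lines: exrid icp ecs oql ztf urrwc yzkas tin cfzkq isewf zswd
Hunk 5: at line 5 remove [urrwc,yzkas] add [ebuw,kirjj,nzoo] -> 12 lines: exrid icp ecs oql ztf ebuw kirjj nzoo tin cfzkq isewf zswd
Final line count: 12

Answer: 12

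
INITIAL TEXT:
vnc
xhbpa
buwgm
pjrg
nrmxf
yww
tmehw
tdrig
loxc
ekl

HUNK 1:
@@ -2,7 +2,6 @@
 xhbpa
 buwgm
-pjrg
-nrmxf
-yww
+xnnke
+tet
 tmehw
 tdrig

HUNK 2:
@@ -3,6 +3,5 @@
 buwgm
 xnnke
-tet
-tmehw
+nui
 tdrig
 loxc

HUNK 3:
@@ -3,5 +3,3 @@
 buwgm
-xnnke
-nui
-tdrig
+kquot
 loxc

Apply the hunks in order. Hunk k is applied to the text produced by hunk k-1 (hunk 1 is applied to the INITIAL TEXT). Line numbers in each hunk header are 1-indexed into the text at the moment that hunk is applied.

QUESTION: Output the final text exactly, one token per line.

Answer: vnc
xhbpa
buwgm
kquot
loxc
ekl

Derivation:
Hunk 1: at line 2 remove [pjrg,nrmxf,yww] add [xnnke,tet] -> 9 lines: vnc xhbpa buwgm xnnke tet tmehw tdrig loxc ekl
Hunk 2: at line 3 remove [tet,tmehw] add [nui] -> 8 lines: vnc xhbpa buwgm xnnke nui tdrig loxc ekl
Hunk 3: at line 3 remove [xnnke,nui,tdrig] add [kquot] -> 6 lines: vnc xhbpa buwgm kquot loxc ekl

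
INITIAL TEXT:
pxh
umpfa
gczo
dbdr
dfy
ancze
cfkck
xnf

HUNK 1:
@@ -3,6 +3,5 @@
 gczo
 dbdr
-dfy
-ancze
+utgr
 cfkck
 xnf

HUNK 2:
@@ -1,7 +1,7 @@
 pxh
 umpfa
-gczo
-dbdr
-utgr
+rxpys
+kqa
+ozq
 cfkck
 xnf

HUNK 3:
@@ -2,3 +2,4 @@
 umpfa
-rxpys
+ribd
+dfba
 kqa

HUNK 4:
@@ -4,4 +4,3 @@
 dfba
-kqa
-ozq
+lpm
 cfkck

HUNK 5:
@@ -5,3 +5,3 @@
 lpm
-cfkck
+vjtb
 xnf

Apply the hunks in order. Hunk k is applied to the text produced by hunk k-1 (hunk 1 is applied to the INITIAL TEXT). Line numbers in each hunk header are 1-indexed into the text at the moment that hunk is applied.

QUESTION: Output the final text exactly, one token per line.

Answer: pxh
umpfa
ribd
dfba
lpm
vjtb
xnf

Derivation:
Hunk 1: at line 3 remove [dfy,ancze] add [utgr] -> 7 lines: pxh umpfa gczo dbdr utgr cfkck xnf
Hunk 2: at line 1 remove [gczo,dbdr,utgr] add [rxpys,kqa,ozq] -> 7 lines: pxh umpfa rxpys kqa ozq cfkck xnf
Hunk 3: at line 2 remove [rxpys] add [ribd,dfba] -> 8 lines: pxh umpfa ribd dfba kqa ozq cfkck xnf
Hunk 4: at line 4 remove [kqa,ozq] add [lpm] -> 7 lines: pxh umpfa ribd dfba lpm cfkck xnf
Hunk 5: at line 5 remove [cfkck] add [vjtb] -> 7 lines: pxh umpfa ribd dfba lpm vjtb xnf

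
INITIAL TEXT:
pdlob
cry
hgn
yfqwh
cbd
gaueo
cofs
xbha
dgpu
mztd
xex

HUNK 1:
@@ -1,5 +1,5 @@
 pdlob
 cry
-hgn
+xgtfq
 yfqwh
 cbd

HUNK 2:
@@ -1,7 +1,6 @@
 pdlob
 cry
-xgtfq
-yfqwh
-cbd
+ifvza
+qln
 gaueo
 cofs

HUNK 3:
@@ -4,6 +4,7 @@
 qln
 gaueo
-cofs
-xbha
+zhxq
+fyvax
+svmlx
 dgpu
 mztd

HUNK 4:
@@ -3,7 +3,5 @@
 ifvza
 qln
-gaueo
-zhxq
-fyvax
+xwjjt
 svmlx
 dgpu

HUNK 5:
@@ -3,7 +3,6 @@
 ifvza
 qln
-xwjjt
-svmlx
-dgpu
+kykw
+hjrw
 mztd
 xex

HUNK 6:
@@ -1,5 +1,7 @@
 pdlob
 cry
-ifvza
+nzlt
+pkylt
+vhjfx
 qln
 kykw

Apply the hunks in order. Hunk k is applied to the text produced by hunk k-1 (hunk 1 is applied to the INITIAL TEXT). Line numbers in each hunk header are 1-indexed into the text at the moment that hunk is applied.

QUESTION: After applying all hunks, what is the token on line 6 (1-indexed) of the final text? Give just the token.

Answer: qln

Derivation:
Hunk 1: at line 1 remove [hgn] add [xgtfq] -> 11 lines: pdlob cry xgtfq yfqwh cbd gaueo cofs xbha dgpu mztd xex
Hunk 2: at line 1 remove [xgtfq,yfqwh,cbd] add [ifvza,qln] -> 10 lines: pdlob cry ifvza qln gaueo cofs xbha dgpu mztd xex
Hunk 3: at line 4 remove [cofs,xbha] add [zhxq,fyvax,svmlx] -> 11 lines: pdlob cry ifvza qln gaueo zhxq fyvax svmlx dgpu mztd xex
Hunk 4: at line 3 remove [gaueo,zhxq,fyvax] add [xwjjt] -> 9 lines: pdlob cry ifvza qln xwjjt svmlx dgpu mztd xex
Hunk 5: at line 3 remove [xwjjt,svmlx,dgpu] add [kykw,hjrw] -> 8 lines: pdlob cry ifvza qln kykw hjrw mztd xex
Hunk 6: at line 1 remove [ifvza] add [nzlt,pkylt,vhjfx] -> 10 lines: pdlob cry nzlt pkylt vhjfx qln kykw hjrw mztd xex
Final line 6: qln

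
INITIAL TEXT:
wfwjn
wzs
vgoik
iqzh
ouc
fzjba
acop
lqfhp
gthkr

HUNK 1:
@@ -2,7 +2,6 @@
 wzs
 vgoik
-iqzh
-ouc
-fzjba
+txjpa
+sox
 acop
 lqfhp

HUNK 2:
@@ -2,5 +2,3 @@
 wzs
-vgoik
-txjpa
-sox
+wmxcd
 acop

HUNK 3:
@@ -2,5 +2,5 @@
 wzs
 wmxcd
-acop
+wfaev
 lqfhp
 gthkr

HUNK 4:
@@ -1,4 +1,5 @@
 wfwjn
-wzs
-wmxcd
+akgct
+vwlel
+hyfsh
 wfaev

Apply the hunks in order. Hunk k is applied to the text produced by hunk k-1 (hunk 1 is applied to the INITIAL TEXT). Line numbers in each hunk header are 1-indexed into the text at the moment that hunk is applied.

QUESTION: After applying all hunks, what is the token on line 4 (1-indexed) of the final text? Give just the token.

Answer: hyfsh

Derivation:
Hunk 1: at line 2 remove [iqzh,ouc,fzjba] add [txjpa,sox] -> 8 lines: wfwjn wzs vgoik txjpa sox acop lqfhp gthkr
Hunk 2: at line 2 remove [vgoik,txjpa,sox] add [wmxcd] -> 6 lines: wfwjn wzs wmxcd acop lqfhp gthkr
Hunk 3: at line 2 remove [acop] add [wfaev] -> 6 lines: wfwjn wzs wmxcd wfaev lqfhp gthkr
Hunk 4: at line 1 remove [wzs,wmxcd] add [akgct,vwlel,hyfsh] -> 7 lines: wfwjn akgct vwlel hyfsh wfaev lqfhp gthkr
Final line 4: hyfsh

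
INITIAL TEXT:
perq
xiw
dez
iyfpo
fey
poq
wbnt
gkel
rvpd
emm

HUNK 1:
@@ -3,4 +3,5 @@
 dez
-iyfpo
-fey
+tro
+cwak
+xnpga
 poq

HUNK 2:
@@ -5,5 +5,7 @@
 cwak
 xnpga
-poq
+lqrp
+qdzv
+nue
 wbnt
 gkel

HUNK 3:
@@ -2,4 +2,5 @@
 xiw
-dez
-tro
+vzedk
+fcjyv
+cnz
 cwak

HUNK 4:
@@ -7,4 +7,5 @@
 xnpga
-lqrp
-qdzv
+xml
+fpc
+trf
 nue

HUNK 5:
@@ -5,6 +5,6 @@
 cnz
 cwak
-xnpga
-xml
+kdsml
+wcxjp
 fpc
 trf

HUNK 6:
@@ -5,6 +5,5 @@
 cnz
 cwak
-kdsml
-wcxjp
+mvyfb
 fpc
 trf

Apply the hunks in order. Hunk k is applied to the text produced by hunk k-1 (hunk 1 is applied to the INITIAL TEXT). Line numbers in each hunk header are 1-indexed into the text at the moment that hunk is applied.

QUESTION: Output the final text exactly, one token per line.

Hunk 1: at line 3 remove [iyfpo,fey] add [tro,cwak,xnpga] -> 11 lines: perq xiw dez tro cwak xnpga poq wbnt gkel rvpd emm
Hunk 2: at line 5 remove [poq] add [lqrp,qdzv,nue] -> 13 lines: perq xiw dez tro cwak xnpga lqrp qdzv nue wbnt gkel rvpd emm
Hunk 3: at line 2 remove [dez,tro] add [vzedk,fcjyv,cnz] -> 14 lines: perq xiw vzedk fcjyv cnz cwak xnpga lqrp qdzv nue wbnt gkel rvpd emm
Hunk 4: at line 7 remove [lqrp,qdzv] add [xml,fpc,trf] -> 15 lines: perq xiw vzedk fcjyv cnz cwak xnpga xml fpc trf nue wbnt gkel rvpd emm
Hunk 5: at line 5 remove [xnpga,xml] add [kdsml,wcxjp] -> 15 lines: perq xiw vzedk fcjyv cnz cwak kdsml wcxjp fpc trf nue wbnt gkel rvpd emm
Hunk 6: at line 5 remove [kdsml,wcxjp] add [mvyfb] -> 14 lines: perq xiw vzedk fcjyv cnz cwak mvyfb fpc trf nue wbnt gkel rvpd emm

Answer: perq
xiw
vzedk
fcjyv
cnz
cwak
mvyfb
fpc
trf
nue
wbnt
gkel
rvpd
emm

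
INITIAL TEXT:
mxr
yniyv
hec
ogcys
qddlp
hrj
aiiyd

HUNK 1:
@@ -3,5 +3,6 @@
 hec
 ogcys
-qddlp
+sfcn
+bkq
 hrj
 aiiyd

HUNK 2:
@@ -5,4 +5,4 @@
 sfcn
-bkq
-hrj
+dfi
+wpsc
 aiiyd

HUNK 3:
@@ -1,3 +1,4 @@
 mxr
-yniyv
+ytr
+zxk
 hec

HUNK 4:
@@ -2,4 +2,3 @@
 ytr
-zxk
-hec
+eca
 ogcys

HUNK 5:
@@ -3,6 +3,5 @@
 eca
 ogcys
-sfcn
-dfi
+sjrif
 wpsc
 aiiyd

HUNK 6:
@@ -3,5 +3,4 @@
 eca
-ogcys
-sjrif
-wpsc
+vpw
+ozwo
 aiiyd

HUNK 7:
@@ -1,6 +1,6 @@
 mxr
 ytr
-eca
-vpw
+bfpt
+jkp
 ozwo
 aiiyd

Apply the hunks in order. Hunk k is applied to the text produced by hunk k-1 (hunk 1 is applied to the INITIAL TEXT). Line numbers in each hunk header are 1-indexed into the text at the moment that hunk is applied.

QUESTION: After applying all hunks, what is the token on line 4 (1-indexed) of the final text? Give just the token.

Hunk 1: at line 3 remove [qddlp] add [sfcn,bkq] -> 8 lines: mxr yniyv hec ogcys sfcn bkq hrj aiiyd
Hunk 2: at line 5 remove [bkq,hrj] add [dfi,wpsc] -> 8 lines: mxr yniyv hec ogcys sfcn dfi wpsc aiiyd
Hunk 3: at line 1 remove [yniyv] add [ytr,zxk] -> 9 lines: mxr ytr zxk hec ogcys sfcn dfi wpsc aiiyd
Hunk 4: at line 2 remove [zxk,hec] add [eca] -> 8 lines: mxr ytr eca ogcys sfcn dfi wpsc aiiyd
Hunk 5: at line 3 remove [sfcn,dfi] add [sjrif] -> 7 lines: mxr ytr eca ogcys sjrif wpsc aiiyd
Hunk 6: at line 3 remove [ogcys,sjrif,wpsc] add [vpw,ozwo] -> 6 lines: mxr ytr eca vpw ozwo aiiyd
Hunk 7: at line 1 remove [eca,vpw] add [bfpt,jkp] -> 6 lines: mxr ytr bfpt jkp ozwo aiiyd
Final line 4: jkp

Answer: jkp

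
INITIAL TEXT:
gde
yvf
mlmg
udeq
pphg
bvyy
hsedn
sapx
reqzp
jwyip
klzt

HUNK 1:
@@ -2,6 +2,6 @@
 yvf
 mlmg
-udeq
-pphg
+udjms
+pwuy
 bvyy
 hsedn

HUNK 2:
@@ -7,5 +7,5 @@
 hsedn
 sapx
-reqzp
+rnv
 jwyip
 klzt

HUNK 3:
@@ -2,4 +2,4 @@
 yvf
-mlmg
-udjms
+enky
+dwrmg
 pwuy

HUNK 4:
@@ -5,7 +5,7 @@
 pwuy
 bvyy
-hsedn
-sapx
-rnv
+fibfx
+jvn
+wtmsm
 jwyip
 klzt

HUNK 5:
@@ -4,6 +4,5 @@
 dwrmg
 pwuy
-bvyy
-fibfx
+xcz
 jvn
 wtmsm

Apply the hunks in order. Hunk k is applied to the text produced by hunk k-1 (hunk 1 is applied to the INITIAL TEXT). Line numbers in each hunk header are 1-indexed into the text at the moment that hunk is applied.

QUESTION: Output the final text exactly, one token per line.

Hunk 1: at line 2 remove [udeq,pphg] add [udjms,pwuy] -> 11 lines: gde yvf mlmg udjms pwuy bvyy hsedn sapx reqzp jwyip klzt
Hunk 2: at line 7 remove [reqzp] add [rnv] -> 11 lines: gde yvf mlmg udjms pwuy bvyy hsedn sapx rnv jwyip klzt
Hunk 3: at line 2 remove [mlmg,udjms] add [enky,dwrmg] -> 11 lines: gde yvf enky dwrmg pwuy bvyy hsedn sapx rnv jwyip klzt
Hunk 4: at line 5 remove [hsedn,sapx,rnv] add [fibfx,jvn,wtmsm] -> 11 lines: gde yvf enky dwrmg pwuy bvyy fibfx jvn wtmsm jwyip klzt
Hunk 5: at line 4 remove [bvyy,fibfx] add [xcz] -> 10 lines: gde yvf enky dwrmg pwuy xcz jvn wtmsm jwyip klzt

Answer: gde
yvf
enky
dwrmg
pwuy
xcz
jvn
wtmsm
jwyip
klzt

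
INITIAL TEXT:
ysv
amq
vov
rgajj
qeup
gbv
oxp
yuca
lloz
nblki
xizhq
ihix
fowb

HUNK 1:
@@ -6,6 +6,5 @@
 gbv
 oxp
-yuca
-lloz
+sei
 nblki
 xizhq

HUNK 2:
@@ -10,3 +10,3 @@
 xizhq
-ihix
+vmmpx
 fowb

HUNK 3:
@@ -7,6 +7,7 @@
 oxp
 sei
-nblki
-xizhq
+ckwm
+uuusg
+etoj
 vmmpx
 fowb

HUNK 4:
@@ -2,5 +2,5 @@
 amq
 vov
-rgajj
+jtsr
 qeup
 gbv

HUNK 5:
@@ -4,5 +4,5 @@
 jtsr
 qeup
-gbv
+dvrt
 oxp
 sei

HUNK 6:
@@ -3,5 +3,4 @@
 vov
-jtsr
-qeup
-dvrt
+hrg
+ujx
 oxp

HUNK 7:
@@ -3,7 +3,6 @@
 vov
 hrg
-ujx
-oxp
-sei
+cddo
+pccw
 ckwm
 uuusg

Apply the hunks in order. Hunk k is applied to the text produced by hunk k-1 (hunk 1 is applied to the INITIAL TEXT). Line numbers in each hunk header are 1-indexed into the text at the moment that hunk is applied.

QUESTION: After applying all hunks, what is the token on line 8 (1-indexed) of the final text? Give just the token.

Hunk 1: at line 6 remove [yuca,lloz] add [sei] -> 12 lines: ysv amq vov rgajj qeup gbv oxp sei nblki xizhq ihix fowb
Hunk 2: at line 10 remove [ihix] add [vmmpx] -> 12 lines: ysv amq vov rgajj qeup gbv oxp sei nblki xizhq vmmpx fowb
Hunk 3: at line 7 remove [nblki,xizhq] add [ckwm,uuusg,etoj] -> 13 lines: ysv amq vov rgajj qeup gbv oxp sei ckwm uuusg etoj vmmpx fowb
Hunk 4: at line 2 remove [rgajj] add [jtsr] -> 13 lines: ysv amq vov jtsr qeup gbv oxp sei ckwm uuusg etoj vmmpx fowb
Hunk 5: at line 4 remove [gbv] add [dvrt] -> 13 lines: ysv amq vov jtsr qeup dvrt oxp sei ckwm uuusg etoj vmmpx fowb
Hunk 6: at line 3 remove [jtsr,qeup,dvrt] add [hrg,ujx] -> 12 lines: ysv amq vov hrg ujx oxp sei ckwm uuusg etoj vmmpx fowb
Hunk 7: at line 3 remove [ujx,oxp,sei] add [cddo,pccw] -> 11 lines: ysv amq vov hrg cddo pccw ckwm uuusg etoj vmmpx fowb
Final line 8: uuusg

Answer: uuusg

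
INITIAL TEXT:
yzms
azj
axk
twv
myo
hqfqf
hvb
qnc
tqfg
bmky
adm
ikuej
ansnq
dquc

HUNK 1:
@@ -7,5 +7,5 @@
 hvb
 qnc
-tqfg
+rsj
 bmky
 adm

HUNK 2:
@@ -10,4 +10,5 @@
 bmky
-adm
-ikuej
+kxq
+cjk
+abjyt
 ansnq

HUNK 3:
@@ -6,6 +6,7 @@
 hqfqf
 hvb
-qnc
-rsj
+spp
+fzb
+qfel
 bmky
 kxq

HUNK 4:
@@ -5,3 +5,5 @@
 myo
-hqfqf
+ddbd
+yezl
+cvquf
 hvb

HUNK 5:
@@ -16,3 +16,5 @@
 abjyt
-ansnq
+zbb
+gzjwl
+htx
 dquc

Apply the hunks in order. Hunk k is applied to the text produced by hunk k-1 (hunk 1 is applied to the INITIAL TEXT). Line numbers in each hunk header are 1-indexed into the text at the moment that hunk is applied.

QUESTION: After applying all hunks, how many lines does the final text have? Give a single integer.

Answer: 20

Derivation:
Hunk 1: at line 7 remove [tqfg] add [rsj] -> 14 lines: yzms azj axk twv myo hqfqf hvb qnc rsj bmky adm ikuej ansnq dquc
Hunk 2: at line 10 remove [adm,ikuej] add [kxq,cjk,abjyt] -> 15 lines: yzms azj axk twv myo hqfqf hvb qnc rsj bmky kxq cjk abjyt ansnq dquc
Hunk 3: at line 6 remove [qnc,rsj] add [spp,fzb,qfel] -> 16 lines: yzms azj axk twv myo hqfqf hvb spp fzb qfel bmky kxq cjk abjyt ansnq dquc
Hunk 4: at line 5 remove [hqfqf] add [ddbd,yezl,cvquf] -> 18 lines: yzms azj axk twv myo ddbd yezl cvquf hvb spp fzb qfel bmky kxq cjk abjyt ansnq dquc
Hunk 5: at line 16 remove [ansnq] add [zbb,gzjwl,htx] -> 20 lines: yzms azj axk twv myo ddbd yezl cvquf hvb spp fzb qfel bmky kxq cjk abjyt zbb gzjwl htx dquc
Final line count: 20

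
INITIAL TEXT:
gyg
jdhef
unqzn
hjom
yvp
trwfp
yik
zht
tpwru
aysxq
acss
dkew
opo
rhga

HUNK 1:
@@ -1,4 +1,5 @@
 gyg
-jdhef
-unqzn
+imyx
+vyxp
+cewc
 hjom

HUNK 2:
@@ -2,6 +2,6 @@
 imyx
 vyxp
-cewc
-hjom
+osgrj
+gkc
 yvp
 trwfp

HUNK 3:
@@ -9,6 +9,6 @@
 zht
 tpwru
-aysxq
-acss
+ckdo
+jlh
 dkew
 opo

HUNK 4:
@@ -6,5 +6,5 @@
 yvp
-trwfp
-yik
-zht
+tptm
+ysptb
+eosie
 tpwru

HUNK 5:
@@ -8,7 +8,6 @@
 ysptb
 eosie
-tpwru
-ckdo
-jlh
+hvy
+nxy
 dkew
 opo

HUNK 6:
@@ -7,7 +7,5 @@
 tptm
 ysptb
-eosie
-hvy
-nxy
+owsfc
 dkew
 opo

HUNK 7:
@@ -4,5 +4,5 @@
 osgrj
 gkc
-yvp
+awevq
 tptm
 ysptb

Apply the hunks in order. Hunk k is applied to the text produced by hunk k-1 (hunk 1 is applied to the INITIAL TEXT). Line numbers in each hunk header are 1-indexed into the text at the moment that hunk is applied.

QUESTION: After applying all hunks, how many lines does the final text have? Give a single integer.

Answer: 12

Derivation:
Hunk 1: at line 1 remove [jdhef,unqzn] add [imyx,vyxp,cewc] -> 15 lines: gyg imyx vyxp cewc hjom yvp trwfp yik zht tpwru aysxq acss dkew opo rhga
Hunk 2: at line 2 remove [cewc,hjom] add [osgrj,gkc] -> 15 lines: gyg imyx vyxp osgrj gkc yvp trwfp yik zht tpwru aysxq acss dkew opo rhga
Hunk 3: at line 9 remove [aysxq,acss] add [ckdo,jlh] -> 15 lines: gyg imyx vyxp osgrj gkc yvp trwfp yik zht tpwru ckdo jlh dkew opo rhga
Hunk 4: at line 6 remove [trwfp,yik,zht] add [tptm,ysptb,eosie] -> 15 lines: gyg imyx vyxp osgrj gkc yvp tptm ysptb eosie tpwru ckdo jlh dkew opo rhga
Hunk 5: at line 8 remove [tpwru,ckdo,jlh] add [hvy,nxy] -> 14 lines: gyg imyx vyxp osgrj gkc yvp tptm ysptb eosie hvy nxy dkew opo rhga
Hunk 6: at line 7 remove [eosie,hvy,nxy] add [owsfc] -> 12 lines: gyg imyx vyxp osgrj gkc yvp tptm ysptb owsfc dkew opo rhga
Hunk 7: at line 4 remove [yvp] add [awevq] -> 12 lines: gyg imyx vyxp osgrj gkc awevq tptm ysptb owsfc dkew opo rhga
Final line count: 12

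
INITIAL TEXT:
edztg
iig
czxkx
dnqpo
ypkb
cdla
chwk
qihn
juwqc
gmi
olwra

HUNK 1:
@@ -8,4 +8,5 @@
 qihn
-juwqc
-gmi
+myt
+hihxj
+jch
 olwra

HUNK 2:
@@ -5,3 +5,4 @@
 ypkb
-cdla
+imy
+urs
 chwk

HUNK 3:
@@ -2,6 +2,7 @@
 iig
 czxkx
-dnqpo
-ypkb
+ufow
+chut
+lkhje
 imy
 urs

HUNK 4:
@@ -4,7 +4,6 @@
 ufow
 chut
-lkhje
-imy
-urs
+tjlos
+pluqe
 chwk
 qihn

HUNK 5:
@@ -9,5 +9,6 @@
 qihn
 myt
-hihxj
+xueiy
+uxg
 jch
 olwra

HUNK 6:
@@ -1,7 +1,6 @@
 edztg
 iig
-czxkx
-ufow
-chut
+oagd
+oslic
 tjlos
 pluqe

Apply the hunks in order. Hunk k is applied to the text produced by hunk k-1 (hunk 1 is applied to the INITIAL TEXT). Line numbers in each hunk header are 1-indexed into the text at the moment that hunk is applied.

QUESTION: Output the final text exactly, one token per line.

Hunk 1: at line 8 remove [juwqc,gmi] add [myt,hihxj,jch] -> 12 lines: edztg iig czxkx dnqpo ypkb cdla chwk qihn myt hihxj jch olwra
Hunk 2: at line 5 remove [cdla] add [imy,urs] -> 13 lines: edztg iig czxkx dnqpo ypkb imy urs chwk qihn myt hihxj jch olwra
Hunk 3: at line 2 remove [dnqpo,ypkb] add [ufow,chut,lkhje] -> 14 lines: edztg iig czxkx ufow chut lkhje imy urs chwk qihn myt hihxj jch olwra
Hunk 4: at line 4 remove [lkhje,imy,urs] add [tjlos,pluqe] -> 13 lines: edztg iig czxkx ufow chut tjlos pluqe chwk qihn myt hihxj jch olwra
Hunk 5: at line 9 remove [hihxj] add [xueiy,uxg] -> 14 lines: edztg iig czxkx ufow chut tjlos pluqe chwk qihn myt xueiy uxg jch olwra
Hunk 6: at line 1 remove [czxkx,ufow,chut] add [oagd,oslic] -> 13 lines: edztg iig oagd oslic tjlos pluqe chwk qihn myt xueiy uxg jch olwra

Answer: edztg
iig
oagd
oslic
tjlos
pluqe
chwk
qihn
myt
xueiy
uxg
jch
olwra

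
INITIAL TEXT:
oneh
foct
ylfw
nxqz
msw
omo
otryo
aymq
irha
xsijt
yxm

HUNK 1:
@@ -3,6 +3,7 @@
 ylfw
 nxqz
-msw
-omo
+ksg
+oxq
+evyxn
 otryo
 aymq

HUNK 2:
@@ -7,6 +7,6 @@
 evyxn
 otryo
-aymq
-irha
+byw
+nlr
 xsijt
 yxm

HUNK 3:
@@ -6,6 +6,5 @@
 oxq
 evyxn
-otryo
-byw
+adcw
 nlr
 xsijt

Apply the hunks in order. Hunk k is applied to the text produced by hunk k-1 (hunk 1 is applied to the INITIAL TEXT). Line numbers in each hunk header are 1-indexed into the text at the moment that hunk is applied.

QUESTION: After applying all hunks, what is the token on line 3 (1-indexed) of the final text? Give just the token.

Hunk 1: at line 3 remove [msw,omo] add [ksg,oxq,evyxn] -> 12 lines: oneh foct ylfw nxqz ksg oxq evyxn otryo aymq irha xsijt yxm
Hunk 2: at line 7 remove [aymq,irha] add [byw,nlr] -> 12 lines: oneh foct ylfw nxqz ksg oxq evyxn otryo byw nlr xsijt yxm
Hunk 3: at line 6 remove [otryo,byw] add [adcw] -> 11 lines: oneh foct ylfw nxqz ksg oxq evyxn adcw nlr xsijt yxm
Final line 3: ylfw

Answer: ylfw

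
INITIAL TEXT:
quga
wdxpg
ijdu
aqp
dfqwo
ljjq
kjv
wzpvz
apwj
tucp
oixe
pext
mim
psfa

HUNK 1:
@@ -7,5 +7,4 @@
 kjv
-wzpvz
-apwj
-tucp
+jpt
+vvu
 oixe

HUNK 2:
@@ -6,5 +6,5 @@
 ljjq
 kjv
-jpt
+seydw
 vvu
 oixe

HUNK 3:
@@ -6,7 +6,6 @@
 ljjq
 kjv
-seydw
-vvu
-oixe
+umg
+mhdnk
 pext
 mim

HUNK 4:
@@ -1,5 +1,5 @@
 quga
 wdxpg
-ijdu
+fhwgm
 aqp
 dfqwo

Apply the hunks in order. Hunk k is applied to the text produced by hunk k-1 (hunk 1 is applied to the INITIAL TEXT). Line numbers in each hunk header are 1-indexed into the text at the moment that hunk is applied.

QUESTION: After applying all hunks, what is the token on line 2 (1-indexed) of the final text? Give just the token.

Hunk 1: at line 7 remove [wzpvz,apwj,tucp] add [jpt,vvu] -> 13 lines: quga wdxpg ijdu aqp dfqwo ljjq kjv jpt vvu oixe pext mim psfa
Hunk 2: at line 6 remove [jpt] add [seydw] -> 13 lines: quga wdxpg ijdu aqp dfqwo ljjq kjv seydw vvu oixe pext mim psfa
Hunk 3: at line 6 remove [seydw,vvu,oixe] add [umg,mhdnk] -> 12 lines: quga wdxpg ijdu aqp dfqwo ljjq kjv umg mhdnk pext mim psfa
Hunk 4: at line 1 remove [ijdu] add [fhwgm] -> 12 lines: quga wdxpg fhwgm aqp dfqwo ljjq kjv umg mhdnk pext mim psfa
Final line 2: wdxpg

Answer: wdxpg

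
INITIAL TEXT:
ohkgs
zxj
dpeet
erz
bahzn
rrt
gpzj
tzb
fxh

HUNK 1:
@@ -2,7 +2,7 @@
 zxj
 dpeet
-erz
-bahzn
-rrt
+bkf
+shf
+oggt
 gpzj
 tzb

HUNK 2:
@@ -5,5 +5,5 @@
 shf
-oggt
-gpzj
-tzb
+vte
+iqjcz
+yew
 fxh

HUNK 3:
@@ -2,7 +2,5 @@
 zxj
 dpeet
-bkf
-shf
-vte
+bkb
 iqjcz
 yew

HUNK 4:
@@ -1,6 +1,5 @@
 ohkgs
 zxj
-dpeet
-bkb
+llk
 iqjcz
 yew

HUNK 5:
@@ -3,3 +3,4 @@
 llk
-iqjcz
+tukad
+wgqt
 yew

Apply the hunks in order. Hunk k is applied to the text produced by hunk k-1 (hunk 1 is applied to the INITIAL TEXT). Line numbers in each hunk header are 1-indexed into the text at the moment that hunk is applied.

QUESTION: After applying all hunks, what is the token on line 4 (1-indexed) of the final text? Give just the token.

Answer: tukad

Derivation:
Hunk 1: at line 2 remove [erz,bahzn,rrt] add [bkf,shf,oggt] -> 9 lines: ohkgs zxj dpeet bkf shf oggt gpzj tzb fxh
Hunk 2: at line 5 remove [oggt,gpzj,tzb] add [vte,iqjcz,yew] -> 9 lines: ohkgs zxj dpeet bkf shf vte iqjcz yew fxh
Hunk 3: at line 2 remove [bkf,shf,vte] add [bkb] -> 7 lines: ohkgs zxj dpeet bkb iqjcz yew fxh
Hunk 4: at line 1 remove [dpeet,bkb] add [llk] -> 6 lines: ohkgs zxj llk iqjcz yew fxh
Hunk 5: at line 3 remove [iqjcz] add [tukad,wgqt] -> 7 lines: ohkgs zxj llk tukad wgqt yew fxh
Final line 4: tukad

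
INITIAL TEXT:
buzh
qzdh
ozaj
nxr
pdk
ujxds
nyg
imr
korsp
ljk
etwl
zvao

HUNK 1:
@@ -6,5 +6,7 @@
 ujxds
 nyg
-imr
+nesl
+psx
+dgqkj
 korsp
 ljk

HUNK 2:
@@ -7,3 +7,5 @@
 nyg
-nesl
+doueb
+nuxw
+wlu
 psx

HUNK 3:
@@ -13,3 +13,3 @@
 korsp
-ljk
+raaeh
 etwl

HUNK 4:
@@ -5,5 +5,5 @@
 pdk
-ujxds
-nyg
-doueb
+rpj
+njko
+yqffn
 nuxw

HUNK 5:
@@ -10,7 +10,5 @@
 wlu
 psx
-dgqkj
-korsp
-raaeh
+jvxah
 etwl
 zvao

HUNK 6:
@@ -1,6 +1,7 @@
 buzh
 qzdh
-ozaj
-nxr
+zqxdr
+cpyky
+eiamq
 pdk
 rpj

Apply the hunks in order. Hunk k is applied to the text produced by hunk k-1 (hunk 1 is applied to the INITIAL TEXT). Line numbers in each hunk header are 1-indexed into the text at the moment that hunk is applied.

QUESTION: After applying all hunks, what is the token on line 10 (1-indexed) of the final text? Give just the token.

Hunk 1: at line 6 remove [imr] add [nesl,psx,dgqkj] -> 14 lines: buzh qzdh ozaj nxr pdk ujxds nyg nesl psx dgqkj korsp ljk etwl zvao
Hunk 2: at line 7 remove [nesl] add [doueb,nuxw,wlu] -> 16 lines: buzh qzdh ozaj nxr pdk ujxds nyg doueb nuxw wlu psx dgqkj korsp ljk etwl zvao
Hunk 3: at line 13 remove [ljk] add [raaeh] -> 16 lines: buzh qzdh ozaj nxr pdk ujxds nyg doueb nuxw wlu psx dgqkj korsp raaeh etwl zvao
Hunk 4: at line 5 remove [ujxds,nyg,doueb] add [rpj,njko,yqffn] -> 16 lines: buzh qzdh ozaj nxr pdk rpj njko yqffn nuxw wlu psx dgqkj korsp raaeh etwl zvao
Hunk 5: at line 10 remove [dgqkj,korsp,raaeh] add [jvxah] -> 14 lines: buzh qzdh ozaj nxr pdk rpj njko yqffn nuxw wlu psx jvxah etwl zvao
Hunk 6: at line 1 remove [ozaj,nxr] add [zqxdr,cpyky,eiamq] -> 15 lines: buzh qzdh zqxdr cpyky eiamq pdk rpj njko yqffn nuxw wlu psx jvxah etwl zvao
Final line 10: nuxw

Answer: nuxw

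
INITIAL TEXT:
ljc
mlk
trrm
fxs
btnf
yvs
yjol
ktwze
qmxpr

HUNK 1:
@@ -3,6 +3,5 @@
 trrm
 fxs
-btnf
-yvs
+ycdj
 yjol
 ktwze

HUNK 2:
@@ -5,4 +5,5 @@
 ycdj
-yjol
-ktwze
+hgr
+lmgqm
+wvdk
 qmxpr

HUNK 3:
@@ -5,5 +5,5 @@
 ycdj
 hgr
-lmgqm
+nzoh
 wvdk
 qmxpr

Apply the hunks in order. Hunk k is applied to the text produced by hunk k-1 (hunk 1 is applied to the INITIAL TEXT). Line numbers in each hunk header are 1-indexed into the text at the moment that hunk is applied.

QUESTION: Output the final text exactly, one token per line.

Answer: ljc
mlk
trrm
fxs
ycdj
hgr
nzoh
wvdk
qmxpr

Derivation:
Hunk 1: at line 3 remove [btnf,yvs] add [ycdj] -> 8 lines: ljc mlk trrm fxs ycdj yjol ktwze qmxpr
Hunk 2: at line 5 remove [yjol,ktwze] add [hgr,lmgqm,wvdk] -> 9 lines: ljc mlk trrm fxs ycdj hgr lmgqm wvdk qmxpr
Hunk 3: at line 5 remove [lmgqm] add [nzoh] -> 9 lines: ljc mlk trrm fxs ycdj hgr nzoh wvdk qmxpr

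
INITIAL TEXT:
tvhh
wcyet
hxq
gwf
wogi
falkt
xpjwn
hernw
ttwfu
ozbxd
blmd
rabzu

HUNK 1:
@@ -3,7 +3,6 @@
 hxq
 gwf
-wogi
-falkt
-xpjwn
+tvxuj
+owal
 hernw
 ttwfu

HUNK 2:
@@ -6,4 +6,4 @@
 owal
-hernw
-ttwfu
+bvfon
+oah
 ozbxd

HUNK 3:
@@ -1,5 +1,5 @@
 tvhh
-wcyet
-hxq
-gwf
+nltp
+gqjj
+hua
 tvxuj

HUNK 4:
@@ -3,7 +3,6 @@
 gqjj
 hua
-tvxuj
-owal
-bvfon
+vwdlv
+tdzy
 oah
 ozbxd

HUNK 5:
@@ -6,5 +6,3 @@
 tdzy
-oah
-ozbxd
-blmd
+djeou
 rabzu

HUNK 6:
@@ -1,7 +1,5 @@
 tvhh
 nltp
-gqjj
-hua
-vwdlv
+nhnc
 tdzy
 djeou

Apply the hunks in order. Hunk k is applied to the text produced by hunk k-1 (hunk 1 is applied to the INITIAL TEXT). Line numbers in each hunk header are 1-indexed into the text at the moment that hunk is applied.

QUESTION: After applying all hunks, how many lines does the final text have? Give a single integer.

Answer: 6

Derivation:
Hunk 1: at line 3 remove [wogi,falkt,xpjwn] add [tvxuj,owal] -> 11 lines: tvhh wcyet hxq gwf tvxuj owal hernw ttwfu ozbxd blmd rabzu
Hunk 2: at line 6 remove [hernw,ttwfu] add [bvfon,oah] -> 11 lines: tvhh wcyet hxq gwf tvxuj owal bvfon oah ozbxd blmd rabzu
Hunk 3: at line 1 remove [wcyet,hxq,gwf] add [nltp,gqjj,hua] -> 11 lines: tvhh nltp gqjj hua tvxuj owal bvfon oah ozbxd blmd rabzu
Hunk 4: at line 3 remove [tvxuj,owal,bvfon] add [vwdlv,tdzy] -> 10 lines: tvhh nltp gqjj hua vwdlv tdzy oah ozbxd blmd rabzu
Hunk 5: at line 6 remove [oah,ozbxd,blmd] add [djeou] -> 8 lines: tvhh nltp gqjj hua vwdlv tdzy djeou rabzu
Hunk 6: at line 1 remove [gqjj,hua,vwdlv] add [nhnc] -> 6 lines: tvhh nltp nhnc tdzy djeou rabzu
Final line count: 6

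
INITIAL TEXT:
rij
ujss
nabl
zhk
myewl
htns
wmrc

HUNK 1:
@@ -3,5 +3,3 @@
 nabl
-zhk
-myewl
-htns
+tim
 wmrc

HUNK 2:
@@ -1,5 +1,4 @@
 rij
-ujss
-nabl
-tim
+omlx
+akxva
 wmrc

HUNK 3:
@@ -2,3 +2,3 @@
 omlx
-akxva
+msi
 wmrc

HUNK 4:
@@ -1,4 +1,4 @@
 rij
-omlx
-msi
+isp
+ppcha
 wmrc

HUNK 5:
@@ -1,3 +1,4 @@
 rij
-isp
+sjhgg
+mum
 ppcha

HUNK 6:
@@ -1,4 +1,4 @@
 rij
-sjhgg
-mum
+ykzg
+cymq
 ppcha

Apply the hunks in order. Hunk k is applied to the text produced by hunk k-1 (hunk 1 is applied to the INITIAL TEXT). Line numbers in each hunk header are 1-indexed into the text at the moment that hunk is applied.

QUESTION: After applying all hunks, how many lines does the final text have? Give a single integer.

Hunk 1: at line 3 remove [zhk,myewl,htns] add [tim] -> 5 lines: rij ujss nabl tim wmrc
Hunk 2: at line 1 remove [ujss,nabl,tim] add [omlx,akxva] -> 4 lines: rij omlx akxva wmrc
Hunk 3: at line 2 remove [akxva] add [msi] -> 4 lines: rij omlx msi wmrc
Hunk 4: at line 1 remove [omlx,msi] add [isp,ppcha] -> 4 lines: rij isp ppcha wmrc
Hunk 5: at line 1 remove [isp] add [sjhgg,mum] -> 5 lines: rij sjhgg mum ppcha wmrc
Hunk 6: at line 1 remove [sjhgg,mum] add [ykzg,cymq] -> 5 lines: rij ykzg cymq ppcha wmrc
Final line count: 5

Answer: 5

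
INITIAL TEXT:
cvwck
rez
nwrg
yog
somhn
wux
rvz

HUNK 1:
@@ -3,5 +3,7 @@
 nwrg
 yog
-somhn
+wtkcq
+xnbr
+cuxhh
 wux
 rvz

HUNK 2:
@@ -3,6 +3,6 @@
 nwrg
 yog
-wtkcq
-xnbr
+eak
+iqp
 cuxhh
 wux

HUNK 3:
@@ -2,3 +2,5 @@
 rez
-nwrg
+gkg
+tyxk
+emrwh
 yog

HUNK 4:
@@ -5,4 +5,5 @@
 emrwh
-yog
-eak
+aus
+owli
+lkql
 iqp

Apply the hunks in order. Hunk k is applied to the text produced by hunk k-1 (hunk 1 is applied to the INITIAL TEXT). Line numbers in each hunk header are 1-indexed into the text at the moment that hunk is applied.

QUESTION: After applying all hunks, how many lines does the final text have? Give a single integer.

Hunk 1: at line 3 remove [somhn] add [wtkcq,xnbr,cuxhh] -> 9 lines: cvwck rez nwrg yog wtkcq xnbr cuxhh wux rvz
Hunk 2: at line 3 remove [wtkcq,xnbr] add [eak,iqp] -> 9 lines: cvwck rez nwrg yog eak iqp cuxhh wux rvz
Hunk 3: at line 2 remove [nwrg] add [gkg,tyxk,emrwh] -> 11 lines: cvwck rez gkg tyxk emrwh yog eak iqp cuxhh wux rvz
Hunk 4: at line 5 remove [yog,eak] add [aus,owli,lkql] -> 12 lines: cvwck rez gkg tyxk emrwh aus owli lkql iqp cuxhh wux rvz
Final line count: 12

Answer: 12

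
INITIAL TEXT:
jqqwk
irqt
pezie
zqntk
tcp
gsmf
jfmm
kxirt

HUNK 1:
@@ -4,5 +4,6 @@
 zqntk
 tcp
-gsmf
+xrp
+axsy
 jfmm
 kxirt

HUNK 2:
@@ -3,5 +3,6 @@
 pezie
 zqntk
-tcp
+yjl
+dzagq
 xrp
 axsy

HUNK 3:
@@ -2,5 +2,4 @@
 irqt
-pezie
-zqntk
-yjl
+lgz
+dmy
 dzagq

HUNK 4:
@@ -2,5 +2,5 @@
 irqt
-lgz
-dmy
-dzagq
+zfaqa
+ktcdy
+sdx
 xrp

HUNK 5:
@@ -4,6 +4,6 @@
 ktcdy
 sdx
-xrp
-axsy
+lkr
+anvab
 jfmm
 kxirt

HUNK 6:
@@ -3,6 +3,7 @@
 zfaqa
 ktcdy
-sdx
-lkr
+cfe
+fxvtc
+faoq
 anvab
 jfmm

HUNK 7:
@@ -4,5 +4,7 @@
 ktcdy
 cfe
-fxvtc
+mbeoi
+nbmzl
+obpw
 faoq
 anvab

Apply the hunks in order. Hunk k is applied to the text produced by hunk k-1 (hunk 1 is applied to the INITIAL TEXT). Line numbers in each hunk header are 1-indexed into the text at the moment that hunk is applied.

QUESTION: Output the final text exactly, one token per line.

Answer: jqqwk
irqt
zfaqa
ktcdy
cfe
mbeoi
nbmzl
obpw
faoq
anvab
jfmm
kxirt

Derivation:
Hunk 1: at line 4 remove [gsmf] add [xrp,axsy] -> 9 lines: jqqwk irqt pezie zqntk tcp xrp axsy jfmm kxirt
Hunk 2: at line 3 remove [tcp] add [yjl,dzagq] -> 10 lines: jqqwk irqt pezie zqntk yjl dzagq xrp axsy jfmm kxirt
Hunk 3: at line 2 remove [pezie,zqntk,yjl] add [lgz,dmy] -> 9 lines: jqqwk irqt lgz dmy dzagq xrp axsy jfmm kxirt
Hunk 4: at line 2 remove [lgz,dmy,dzagq] add [zfaqa,ktcdy,sdx] -> 9 lines: jqqwk irqt zfaqa ktcdy sdx xrp axsy jfmm kxirt
Hunk 5: at line 4 remove [xrp,axsy] add [lkr,anvab] -> 9 lines: jqqwk irqt zfaqa ktcdy sdx lkr anvab jfmm kxirt
Hunk 6: at line 3 remove [sdx,lkr] add [cfe,fxvtc,faoq] -> 10 lines: jqqwk irqt zfaqa ktcdy cfe fxvtc faoq anvab jfmm kxirt
Hunk 7: at line 4 remove [fxvtc] add [mbeoi,nbmzl,obpw] -> 12 lines: jqqwk irqt zfaqa ktcdy cfe mbeoi nbmzl obpw faoq anvab jfmm kxirt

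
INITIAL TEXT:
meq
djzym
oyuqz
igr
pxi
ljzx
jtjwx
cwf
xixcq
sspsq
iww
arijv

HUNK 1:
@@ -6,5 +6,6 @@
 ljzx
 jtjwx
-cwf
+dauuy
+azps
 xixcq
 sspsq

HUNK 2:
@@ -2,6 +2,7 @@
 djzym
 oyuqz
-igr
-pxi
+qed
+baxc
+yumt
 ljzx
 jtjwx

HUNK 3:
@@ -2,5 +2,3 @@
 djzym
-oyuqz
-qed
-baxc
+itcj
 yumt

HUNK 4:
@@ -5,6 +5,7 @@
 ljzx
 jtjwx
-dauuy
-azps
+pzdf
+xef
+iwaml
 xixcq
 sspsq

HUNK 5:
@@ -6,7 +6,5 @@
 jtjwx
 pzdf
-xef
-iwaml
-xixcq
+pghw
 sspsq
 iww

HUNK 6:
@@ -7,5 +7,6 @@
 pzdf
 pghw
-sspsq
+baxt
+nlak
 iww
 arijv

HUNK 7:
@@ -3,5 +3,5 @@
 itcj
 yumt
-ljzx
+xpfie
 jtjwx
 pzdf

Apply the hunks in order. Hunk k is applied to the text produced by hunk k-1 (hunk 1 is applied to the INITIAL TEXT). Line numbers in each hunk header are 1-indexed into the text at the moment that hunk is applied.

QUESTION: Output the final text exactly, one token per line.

Hunk 1: at line 6 remove [cwf] add [dauuy,azps] -> 13 lines: meq djzym oyuqz igr pxi ljzx jtjwx dauuy azps xixcq sspsq iww arijv
Hunk 2: at line 2 remove [igr,pxi] add [qed,baxc,yumt] -> 14 lines: meq djzym oyuqz qed baxc yumt ljzx jtjwx dauuy azps xixcq sspsq iww arijv
Hunk 3: at line 2 remove [oyuqz,qed,baxc] add [itcj] -> 12 lines: meq djzym itcj yumt ljzx jtjwx dauuy azps xixcq sspsq iww arijv
Hunk 4: at line 5 remove [dauuy,azps] add [pzdf,xef,iwaml] -> 13 lines: meq djzym itcj yumt ljzx jtjwx pzdf xef iwaml xixcq sspsq iww arijv
Hunk 5: at line 6 remove [xef,iwaml,xixcq] add [pghw] -> 11 lines: meq djzym itcj yumt ljzx jtjwx pzdf pghw sspsq iww arijv
Hunk 6: at line 7 remove [sspsq] add [baxt,nlak] -> 12 lines: meq djzym itcj yumt ljzx jtjwx pzdf pghw baxt nlak iww arijv
Hunk 7: at line 3 remove [ljzx] add [xpfie] -> 12 lines: meq djzym itcj yumt xpfie jtjwx pzdf pghw baxt nlak iww arijv

Answer: meq
djzym
itcj
yumt
xpfie
jtjwx
pzdf
pghw
baxt
nlak
iww
arijv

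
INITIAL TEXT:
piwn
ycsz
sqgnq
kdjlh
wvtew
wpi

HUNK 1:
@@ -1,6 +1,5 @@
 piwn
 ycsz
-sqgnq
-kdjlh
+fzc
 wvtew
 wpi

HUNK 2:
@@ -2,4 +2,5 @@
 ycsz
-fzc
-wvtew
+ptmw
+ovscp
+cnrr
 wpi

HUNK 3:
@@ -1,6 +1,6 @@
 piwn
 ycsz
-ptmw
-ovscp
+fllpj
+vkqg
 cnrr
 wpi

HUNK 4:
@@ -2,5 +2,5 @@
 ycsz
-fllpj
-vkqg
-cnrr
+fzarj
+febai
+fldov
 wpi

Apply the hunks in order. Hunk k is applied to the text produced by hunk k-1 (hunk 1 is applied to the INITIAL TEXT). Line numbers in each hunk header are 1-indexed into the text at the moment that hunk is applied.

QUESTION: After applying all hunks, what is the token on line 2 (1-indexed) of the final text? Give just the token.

Answer: ycsz

Derivation:
Hunk 1: at line 1 remove [sqgnq,kdjlh] add [fzc] -> 5 lines: piwn ycsz fzc wvtew wpi
Hunk 2: at line 2 remove [fzc,wvtew] add [ptmw,ovscp,cnrr] -> 6 lines: piwn ycsz ptmw ovscp cnrr wpi
Hunk 3: at line 1 remove [ptmw,ovscp] add [fllpj,vkqg] -> 6 lines: piwn ycsz fllpj vkqg cnrr wpi
Hunk 4: at line 2 remove [fllpj,vkqg,cnrr] add [fzarj,febai,fldov] -> 6 lines: piwn ycsz fzarj febai fldov wpi
Final line 2: ycsz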